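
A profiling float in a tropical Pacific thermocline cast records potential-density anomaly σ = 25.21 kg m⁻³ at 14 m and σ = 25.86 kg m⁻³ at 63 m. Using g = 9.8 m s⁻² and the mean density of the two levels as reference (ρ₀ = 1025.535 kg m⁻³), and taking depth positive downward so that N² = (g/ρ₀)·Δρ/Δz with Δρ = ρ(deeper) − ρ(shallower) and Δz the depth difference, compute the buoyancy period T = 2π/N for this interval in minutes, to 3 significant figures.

9.30 min

Δρ = 1025.86 − 1025.21 = 0.65 kg m⁻³ over Δz = 63 − 14 = 49 m.
N² = (9.8/1025.535) × (0.65/49) = 1.2676 × 10⁻⁴ s⁻².
N = √(1.2676 × 10⁻⁴) = 0.011259 rad s⁻¹, so T = 2π/N = 558.06 s = 9.3010 min ≈ 9.30 min.
Since Δρ > 0 the layer is stably stratified.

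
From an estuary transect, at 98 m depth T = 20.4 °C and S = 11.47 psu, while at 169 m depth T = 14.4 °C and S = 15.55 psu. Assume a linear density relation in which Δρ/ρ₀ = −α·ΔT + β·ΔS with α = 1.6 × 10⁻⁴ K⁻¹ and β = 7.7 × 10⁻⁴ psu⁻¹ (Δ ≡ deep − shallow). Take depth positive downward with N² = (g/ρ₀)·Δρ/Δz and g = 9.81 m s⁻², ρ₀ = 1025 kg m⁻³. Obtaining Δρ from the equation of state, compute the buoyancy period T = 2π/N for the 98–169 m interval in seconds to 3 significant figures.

264 s

ΔT = -6.0 K, ΔS = +4.08 psu (deep − shallow).
Δρ/ρ₀ = −αΔT + βΔS = 9.60 × 10⁻⁴ + 3.1416 × 10⁻³ = 4.1016 × 10⁻³, so Δρ ≈ 4.204 kg m⁻³.
N² = (g/ρ₀)·Δρ/Δz = g·(Δρ/ρ₀)/Δz = 9.81 × 4.1016 × 10⁻³ / 71 = 5.6671 × 10⁻⁴ s⁻².
N = √(5.6671 × 10⁻⁴) = 0.023806 rad s⁻¹ → T = 2π/N = 263.93 s ≈ 264 s.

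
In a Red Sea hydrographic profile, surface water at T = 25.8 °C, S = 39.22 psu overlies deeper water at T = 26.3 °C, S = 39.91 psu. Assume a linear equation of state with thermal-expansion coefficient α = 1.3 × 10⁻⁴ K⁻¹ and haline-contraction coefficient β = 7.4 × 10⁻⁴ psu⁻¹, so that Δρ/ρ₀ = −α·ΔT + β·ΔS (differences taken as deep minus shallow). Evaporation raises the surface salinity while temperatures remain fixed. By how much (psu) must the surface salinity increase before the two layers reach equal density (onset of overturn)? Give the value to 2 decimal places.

Neutral buoyancy requires −α(T_deep − T_surf) + β(S_deep − S_surf′) = 0.
S_surf′ = S_deep − (α/β)·ΔT = 39.91 − (1.3 × 10⁻⁴/7.4 × 10⁻⁴)·(+0.5) = 39.8222 psu.
Increase required: 39.8222 − 39.22 = 0.6022 psu.

0.60 psu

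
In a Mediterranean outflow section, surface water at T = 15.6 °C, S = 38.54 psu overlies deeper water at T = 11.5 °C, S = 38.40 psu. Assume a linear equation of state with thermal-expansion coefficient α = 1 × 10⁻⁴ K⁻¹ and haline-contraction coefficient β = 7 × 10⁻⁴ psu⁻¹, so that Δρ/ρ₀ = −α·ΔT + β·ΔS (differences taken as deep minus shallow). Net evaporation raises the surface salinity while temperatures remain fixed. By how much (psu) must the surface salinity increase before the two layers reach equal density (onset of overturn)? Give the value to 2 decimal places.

Neutral buoyancy requires −α(T_deep − T_surf) + β(S_deep − S_surf′) = 0.
S_surf′ = S_deep − (α/β)·ΔT = 38.40 − (1 × 10⁻⁴/7 × 10⁻⁴)·(-4.1) = 38.9857 psu.
Increase required: 38.9857 − 38.54 = 0.4457 psu.

0.45 psu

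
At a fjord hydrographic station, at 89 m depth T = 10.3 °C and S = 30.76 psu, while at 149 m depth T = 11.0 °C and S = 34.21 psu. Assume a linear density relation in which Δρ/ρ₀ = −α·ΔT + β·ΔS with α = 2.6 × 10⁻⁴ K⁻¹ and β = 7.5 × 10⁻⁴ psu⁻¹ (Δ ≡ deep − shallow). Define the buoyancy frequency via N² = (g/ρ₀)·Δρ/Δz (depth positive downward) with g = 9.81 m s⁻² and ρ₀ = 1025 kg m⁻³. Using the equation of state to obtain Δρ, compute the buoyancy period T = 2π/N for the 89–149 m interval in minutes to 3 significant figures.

ΔT = +0.7 K, ΔS = +3.45 psu (deep − shallow).
Δρ/ρ₀ = −αΔT + βΔS = -1.82 × 10⁻⁴ + 2.5875 × 10⁻³ = 2.4055 × 10⁻³, so Δρ ≈ 2.466 kg m⁻³.
N² = (g/ρ₀)·Δρ/Δz = g·(Δρ/ρ₀)/Δz = 9.81 × 2.4055 × 10⁻³ / 60 = 3.9330 × 10⁻⁴ s⁻².
N = √(3.9330 × 10⁻⁴) = 0.019832 rad s⁻¹ → T = 2π/N = 316.82 s = 5.2803 min ≈ 5.28 min.

5.28 min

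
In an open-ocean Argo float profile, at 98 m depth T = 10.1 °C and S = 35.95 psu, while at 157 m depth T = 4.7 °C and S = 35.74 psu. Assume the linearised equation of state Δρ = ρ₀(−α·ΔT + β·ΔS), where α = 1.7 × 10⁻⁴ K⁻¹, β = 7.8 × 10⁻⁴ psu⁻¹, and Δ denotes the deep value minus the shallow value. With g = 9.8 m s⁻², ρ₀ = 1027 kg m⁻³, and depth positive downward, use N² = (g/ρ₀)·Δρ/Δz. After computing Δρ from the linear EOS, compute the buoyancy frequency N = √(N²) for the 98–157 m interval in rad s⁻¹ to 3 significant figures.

0.0112 rad s⁻¹

ΔT = -5.4 K, ΔS = -0.21 psu (deep − shallow).
Δρ/ρ₀ = −αΔT + βΔS = 9.18 × 10⁻⁴ − 1.638 × 10⁻⁴ = 7.542 × 10⁻⁴, so Δρ ≈ 0.7746 kg m⁻³.
N² = (g/ρ₀)·Δρ/Δz = g·(Δρ/ρ₀)/Δz = 9.8 × 7.542 × 10⁻⁴ / 59 = 1.2527 × 10⁻⁴ s⁻².
N = √(1.2527 × 10⁻⁴) = 0.011192 rad s⁻¹ ≈ 0.0112 rad s⁻¹.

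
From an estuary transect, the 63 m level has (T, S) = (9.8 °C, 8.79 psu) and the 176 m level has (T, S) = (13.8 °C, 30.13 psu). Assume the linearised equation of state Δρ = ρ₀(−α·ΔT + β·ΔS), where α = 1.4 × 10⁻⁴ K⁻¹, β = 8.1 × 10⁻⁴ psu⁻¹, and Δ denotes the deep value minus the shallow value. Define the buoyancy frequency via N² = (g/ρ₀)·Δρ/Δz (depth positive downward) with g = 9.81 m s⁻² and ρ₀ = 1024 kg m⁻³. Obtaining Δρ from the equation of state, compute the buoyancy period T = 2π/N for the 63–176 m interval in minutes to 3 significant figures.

2.75 min

ΔT = +4.0 K, ΔS = +21.34 psu (deep − shallow).
Δρ/ρ₀ = −αΔT + βΔS = -5.60 × 10⁻⁴ + 0.0172854 = 0.0167254, so Δρ ≈ 17.13 kg m⁻³.
N² = (g/ρ₀)·Δρ/Δz = g·(Δρ/ρ₀)/Δz = 9.81 × 0.0167254 / 113 = 1.4520 × 10⁻³ s⁻².
N = √(1.4520 × 10⁻³) = 0.038105 rad s⁻¹ → T = 2π/N = 164.89 s = 2.7482 min ≈ 2.75 min.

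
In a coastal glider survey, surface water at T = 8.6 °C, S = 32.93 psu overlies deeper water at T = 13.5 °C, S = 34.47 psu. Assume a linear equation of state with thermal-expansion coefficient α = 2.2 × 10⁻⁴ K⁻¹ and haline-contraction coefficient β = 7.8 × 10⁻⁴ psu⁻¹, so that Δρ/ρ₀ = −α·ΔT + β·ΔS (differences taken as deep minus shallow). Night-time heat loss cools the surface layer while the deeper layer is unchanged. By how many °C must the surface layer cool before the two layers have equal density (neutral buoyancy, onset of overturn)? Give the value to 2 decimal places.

0.56 °C

Neutral buoyancy requires Δρ = 0, i.e. −α(T_deep − T_surf′) + β(S_deep − S_surf) = 0.
T_surf′ = T_deep − (β/α)·ΔS = 13.5 − (7.8 × 10⁻⁴/2.2 × 10⁻⁴)·(+1.54) = 8.0400 °C.
Cooling required: 8.6 − (8.0400) = 0.5600 °C.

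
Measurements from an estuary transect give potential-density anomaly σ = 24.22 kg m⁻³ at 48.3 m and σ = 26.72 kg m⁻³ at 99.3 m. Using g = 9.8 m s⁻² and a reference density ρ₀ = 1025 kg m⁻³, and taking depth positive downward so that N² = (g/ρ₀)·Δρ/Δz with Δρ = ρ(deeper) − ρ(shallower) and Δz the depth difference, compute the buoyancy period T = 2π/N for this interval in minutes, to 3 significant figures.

Δρ = 1026.72 − 1024.22 = 2.50 kg m⁻³ over Δz = 99.3 − 48.3 = 51 m.
N² = (9.8/1025) × (2.50/51) = 4.6868 × 10⁻⁴ s⁻².
N = √(4.6868 × 10⁻⁴) = 0.021649 rad s⁻¹, so T = 2π/N = 290.23 s = 4.8372 min ≈ 4.84 min.

4.84 min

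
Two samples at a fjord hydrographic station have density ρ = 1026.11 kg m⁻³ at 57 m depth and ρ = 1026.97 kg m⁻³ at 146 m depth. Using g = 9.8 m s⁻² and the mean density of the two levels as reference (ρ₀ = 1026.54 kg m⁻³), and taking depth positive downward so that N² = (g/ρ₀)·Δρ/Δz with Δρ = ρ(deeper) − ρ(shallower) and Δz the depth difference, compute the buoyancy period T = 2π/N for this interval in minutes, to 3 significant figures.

Δρ = 1026.97 − 1026.11 = 0.86 kg m⁻³ over Δz = 146 − 57 = 89 m.
N² = (9.8/1026.54) × (0.86/89) = 9.2248 × 10⁻⁵ s⁻².
N = √(9.2248 × 10⁻⁵) = 9.6046 × 10⁻³ rad s⁻¹, so T = 2π/N = 654.19 s = 10.903 min ≈ 10.9 min.
N² > 0, so the interval is statically stable.

10.9 min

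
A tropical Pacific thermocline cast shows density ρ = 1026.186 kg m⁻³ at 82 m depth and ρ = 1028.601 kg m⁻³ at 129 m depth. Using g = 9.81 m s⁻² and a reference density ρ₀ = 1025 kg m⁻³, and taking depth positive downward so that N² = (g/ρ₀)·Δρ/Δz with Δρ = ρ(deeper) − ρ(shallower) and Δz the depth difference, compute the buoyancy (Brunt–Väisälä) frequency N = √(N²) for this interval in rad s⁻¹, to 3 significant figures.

0.0222 rad s⁻¹

Δρ = 1028.601 − 1026.186 = 2.415 kg m⁻³ over Δz = 129 − 82 = 47 m.
N² = (9.81/1025) × (2.415/47) = 4.9177 × 10⁻⁴ s⁻².
N = √(4.9177 × 10⁻⁴) = 0.022176 rad s⁻¹ ≈ 0.0222 rad s⁻¹.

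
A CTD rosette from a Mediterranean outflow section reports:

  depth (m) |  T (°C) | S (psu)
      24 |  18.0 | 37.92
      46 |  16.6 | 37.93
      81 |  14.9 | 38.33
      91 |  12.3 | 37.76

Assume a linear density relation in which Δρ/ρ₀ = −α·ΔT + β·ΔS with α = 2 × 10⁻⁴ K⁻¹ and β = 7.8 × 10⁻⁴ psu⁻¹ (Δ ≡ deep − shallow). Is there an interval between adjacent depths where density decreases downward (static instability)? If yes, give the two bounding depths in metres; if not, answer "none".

none

Evaluate Δρ/ρ₀ = −αΔT + βΔS across each adjacent pair:
  24–46 m: −αΔT+βΔS = −(2 × 10⁻⁴)(-1.4)+(7.8 × 10⁻⁴)(+0.01) = 2.9 × 10⁻⁴ → stable
  46–81 m: −αΔT+βΔS = −(2 × 10⁻⁴)(-1.7)+(7.8 × 10⁻⁴)(+0.40) = 6.5 × 10⁻⁴ → stable
  81–91 m: −αΔT+βΔS = −(2 × 10⁻⁴)(-2.6)+(7.8 × 10⁻⁴)(-0.57) = 7.5 × 10⁻⁵ → stable
Every interval has Δρ > 0: the column is stably stratified throughout.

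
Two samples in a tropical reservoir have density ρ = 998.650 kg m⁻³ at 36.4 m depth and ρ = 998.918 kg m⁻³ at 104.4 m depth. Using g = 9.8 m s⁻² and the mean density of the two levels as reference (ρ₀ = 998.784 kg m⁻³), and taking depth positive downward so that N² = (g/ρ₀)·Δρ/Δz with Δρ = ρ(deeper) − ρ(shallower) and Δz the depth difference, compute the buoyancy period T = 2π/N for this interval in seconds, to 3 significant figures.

1.01 × 10³ s

Δρ = 998.918 − 998.650 = 0.268 kg m⁻³ over Δz = 104.4 − 36.4 = 68 m.
N² = (9.8/998.784) × (0.268/68) = 3.8671 × 10⁻⁵ s⁻².
N = √(3.8671 × 10⁻⁵) = 6.2186 × 10⁻³ rad s⁻¹, so T = 2π/N = 1.0104 × 10³ s ≈ 1.01 × 10³ s.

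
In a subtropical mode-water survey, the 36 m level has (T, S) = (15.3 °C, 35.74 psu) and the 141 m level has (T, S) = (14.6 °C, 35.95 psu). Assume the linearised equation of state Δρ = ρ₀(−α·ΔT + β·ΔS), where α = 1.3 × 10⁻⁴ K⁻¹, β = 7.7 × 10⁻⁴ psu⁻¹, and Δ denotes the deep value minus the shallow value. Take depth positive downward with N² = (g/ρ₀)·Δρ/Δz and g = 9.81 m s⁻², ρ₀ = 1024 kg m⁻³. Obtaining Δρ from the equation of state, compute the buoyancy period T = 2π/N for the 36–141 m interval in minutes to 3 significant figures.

ΔT = -0.7 K, ΔS = +0.21 psu (deep − shallow).
Δρ/ρ₀ = −αΔT + βΔS = 9.10 × 10⁻⁵ + 1.617 × 10⁻⁴ = 2.527 × 10⁻⁴, so Δρ ≈ 0.2588 kg m⁻³.
N² = (g/ρ₀)·Δρ/Δz = g·(Δρ/ρ₀)/Δz = 9.81 × 2.527 × 10⁻⁴ / 105 = 2.3609 × 10⁻⁵ s⁻².
N = √(2.3609 × 10⁻⁵) = 4.8589 × 10⁻³ rad s⁻¹ → T = 2π/N = 1.2931 × 10³ s = 21.552 min ≈ 21.6 min.

21.6 min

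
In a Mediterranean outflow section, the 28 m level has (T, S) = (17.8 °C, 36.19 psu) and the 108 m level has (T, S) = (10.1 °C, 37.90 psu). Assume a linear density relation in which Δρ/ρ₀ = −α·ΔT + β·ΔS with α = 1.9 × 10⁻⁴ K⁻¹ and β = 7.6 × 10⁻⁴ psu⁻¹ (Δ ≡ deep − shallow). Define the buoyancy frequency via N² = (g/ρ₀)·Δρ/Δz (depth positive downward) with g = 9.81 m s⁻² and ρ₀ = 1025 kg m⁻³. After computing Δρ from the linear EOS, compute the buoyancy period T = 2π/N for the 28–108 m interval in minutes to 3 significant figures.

ΔT = -7.7 K, ΔS = +1.71 psu (deep − shallow).
Δρ/ρ₀ = −αΔT + βΔS = 1.463 × 10⁻³ + 1.2996 × 10⁻³ = 2.7626 × 10⁻³, so Δρ ≈ 2.832 kg m⁻³.
N² = (g/ρ₀)·Δρ/Δz = g·(Δρ/ρ₀)/Δz = 9.81 × 2.7626 × 10⁻³ / 80 = 3.3876 × 10⁻⁴ s⁻².
N = √(3.3876 × 10⁻⁴) = 0.018405 rad s⁻¹ → T = 2π/N = 341.38 s = 5.6897 min ≈ 5.69 min.

5.69 min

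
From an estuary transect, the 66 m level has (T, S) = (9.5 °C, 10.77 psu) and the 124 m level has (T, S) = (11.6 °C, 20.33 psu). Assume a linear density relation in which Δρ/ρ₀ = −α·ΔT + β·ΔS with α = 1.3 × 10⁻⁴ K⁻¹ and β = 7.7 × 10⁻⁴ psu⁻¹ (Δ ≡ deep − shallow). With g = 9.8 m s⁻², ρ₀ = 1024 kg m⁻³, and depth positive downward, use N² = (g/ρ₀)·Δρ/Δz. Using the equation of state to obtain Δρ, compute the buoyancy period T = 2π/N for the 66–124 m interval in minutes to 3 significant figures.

3.03 min

ΔT = +2.1 K, ΔS = +9.56 psu (deep − shallow).
Δρ/ρ₀ = −αΔT + βΔS = -2.73 × 10⁻⁴ + 7.3612 × 10⁻³ = 7.0882 × 10⁻³, so Δρ ≈ 7.258 kg m⁻³.
N² = (g/ρ₀)·Δρ/Δz = g·(Δρ/ρ₀)/Δz = 9.8 × 7.0882 × 10⁻³ / 58 = 1.1977 × 10⁻³ s⁻².
N = √(1.1977 × 10⁻³) = 0.034608 rad s⁻¹ → T = 2π/N = 181.55 s = 3.0258 min ≈ 3.03 min.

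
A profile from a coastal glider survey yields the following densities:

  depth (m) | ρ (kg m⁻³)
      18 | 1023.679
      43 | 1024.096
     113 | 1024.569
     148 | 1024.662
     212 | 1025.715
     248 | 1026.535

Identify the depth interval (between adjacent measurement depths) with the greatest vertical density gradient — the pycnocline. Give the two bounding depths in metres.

Compute the density gradient over each adjacent pair:
  18–43 m: Δρ/Δz = 0.417/25 = 0.017 kg m⁻⁴
  43–113 m: Δρ/Δz = 0.473/70 = 6.8 × 10⁻³ kg m⁻⁴
  113–148 m: Δρ/Δz = 0.093/35 = 2.7 × 10⁻³ kg m⁻⁴
  148–212 m: Δρ/Δz = 1.053/64 = 0.016 kg m⁻⁴
  212–248 m: Δρ/Δz = 0.820/36 = 0.023 kg m⁻⁴
The largest gradient is in the 212–248 m interval — the pycnocline.

212–248 m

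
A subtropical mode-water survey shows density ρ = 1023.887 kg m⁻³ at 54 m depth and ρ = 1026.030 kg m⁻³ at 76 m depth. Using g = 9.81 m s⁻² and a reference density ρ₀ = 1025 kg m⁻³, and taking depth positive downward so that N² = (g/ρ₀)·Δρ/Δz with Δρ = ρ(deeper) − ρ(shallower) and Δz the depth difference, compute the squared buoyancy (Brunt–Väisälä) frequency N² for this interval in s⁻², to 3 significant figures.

9.32 × 10⁻⁴ s⁻²

Δρ = 1026.030 − 1023.887 = 2.143 kg m⁻³ over Δz = 76 − 54 = 22 m.
N² = (9.81/1025) × (2.143/22) = 9.3228 × 10⁻⁴ s⁻² ≈ 9.32 × 10⁻⁴ s⁻².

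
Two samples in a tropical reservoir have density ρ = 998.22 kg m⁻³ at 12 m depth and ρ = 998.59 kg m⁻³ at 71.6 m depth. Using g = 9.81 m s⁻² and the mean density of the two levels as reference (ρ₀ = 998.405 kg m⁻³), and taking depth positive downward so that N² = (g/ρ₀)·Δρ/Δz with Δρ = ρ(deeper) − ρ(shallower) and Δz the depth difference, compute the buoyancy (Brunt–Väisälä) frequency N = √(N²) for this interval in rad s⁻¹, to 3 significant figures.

7.81 × 10⁻³ rad s⁻¹

Δρ = 998.59 − 998.22 = 0.37 kg m⁻³ over Δz = 71.6 − 12 = 59.6 m.
N² = (9.81/998.405) × (0.37/59.6) = 6.0998 × 10⁻⁵ s⁻².
N = √(6.0998 × 10⁻⁵) = 7.8101 × 10⁻³ rad s⁻¹ ≈ 7.81 × 10⁻³ rad s⁻¹.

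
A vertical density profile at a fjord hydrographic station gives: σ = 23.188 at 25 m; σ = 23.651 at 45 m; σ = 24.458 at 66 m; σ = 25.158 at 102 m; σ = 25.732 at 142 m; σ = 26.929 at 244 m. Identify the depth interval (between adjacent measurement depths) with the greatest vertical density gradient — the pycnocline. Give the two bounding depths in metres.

45–66 m

Compute the density gradient over each adjacent pair:
  25–45 m: Δρ/Δz = 0.463/20 = 0.023 kg m⁻⁴
  45–66 m: Δρ/Δz = 0.807/21 = 0.038 kg m⁻⁴
  66–102 m: Δρ/Δz = 0.700/36 = 0.019 kg m⁻⁴
  102–142 m: Δρ/Δz = 0.574/40 = 0.014 kg m⁻⁴
  142–244 m: Δρ/Δz = 1.197/102 = 0.012 kg m⁻⁴
The largest gradient is in the 45–66 m interval — the pycnocline.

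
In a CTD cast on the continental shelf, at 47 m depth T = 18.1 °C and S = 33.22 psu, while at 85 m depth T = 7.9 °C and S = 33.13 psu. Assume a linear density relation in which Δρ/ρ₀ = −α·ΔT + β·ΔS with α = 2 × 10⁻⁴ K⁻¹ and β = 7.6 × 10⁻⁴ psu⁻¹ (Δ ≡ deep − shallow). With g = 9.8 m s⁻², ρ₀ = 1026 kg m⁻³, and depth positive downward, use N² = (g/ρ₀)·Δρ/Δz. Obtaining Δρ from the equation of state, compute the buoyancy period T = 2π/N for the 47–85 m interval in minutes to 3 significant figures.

4.64 min

ΔT = -10.2 K, ΔS = -0.09 psu (deep − shallow).
Δρ/ρ₀ = −αΔT + βΔS = 2.04 × 10⁻³ − 6.84 × 10⁻⁵ = 1.9716 × 10⁻³, so Δρ ≈ 2.023 kg m⁻³.
N² = (g/ρ₀)·Δρ/Δz = g·(Δρ/ρ₀)/Δz = 9.8 × 1.9716 × 10⁻³ / 38 = 5.0847 × 10⁻⁴ s⁻².
N = √(5.0847 × 10⁻⁴) = 0.022549 rad s⁻¹ → T = 2π/N = 278.65 s = 4.6442 min ≈ 4.64 min.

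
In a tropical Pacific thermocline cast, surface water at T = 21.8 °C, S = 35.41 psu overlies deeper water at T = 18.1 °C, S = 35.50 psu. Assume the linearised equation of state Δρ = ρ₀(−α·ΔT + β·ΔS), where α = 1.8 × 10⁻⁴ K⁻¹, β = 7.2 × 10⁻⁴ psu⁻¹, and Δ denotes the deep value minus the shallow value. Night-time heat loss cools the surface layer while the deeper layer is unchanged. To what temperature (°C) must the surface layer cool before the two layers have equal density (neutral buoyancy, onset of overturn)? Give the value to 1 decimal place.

17.7 °C

Neutral buoyancy requires Δρ = 0, i.e. −α(T_deep − T_surf′) + β(S_deep − S_surf) = 0.
T_surf′ = T_deep − (β/α)·ΔS = 18.1 − (7.2 × 10⁻⁴/1.8 × 10⁻⁴)·(+0.09) = 17.740 °C.
Cooling required: 21.8 − (17.740) = 4.060 °C.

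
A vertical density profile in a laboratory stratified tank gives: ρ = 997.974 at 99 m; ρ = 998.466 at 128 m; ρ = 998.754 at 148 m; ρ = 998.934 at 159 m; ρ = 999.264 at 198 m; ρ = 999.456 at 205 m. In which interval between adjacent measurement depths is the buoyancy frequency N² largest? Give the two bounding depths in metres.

198–205 m

Compute the density gradient over each adjacent pair:
  99–128 m: Δρ/Δz = 0.492/29 = 0.017 kg m⁻⁴
  128–148 m: Δρ/Δz = 0.288/20 = 0.014 kg m⁻⁴
  148–159 m: Δρ/Δz = 0.180/11 = 0.016 kg m⁻⁴
  159–198 m: Δρ/Δz = 0.330/39 = 8.5 × 10⁻³ kg m⁻⁴
  198–205 m: Δρ/Δz = 0.192/7 = 0.027 kg m⁻⁴
The largest gradient is in the 198–205 m interval — the pycnocline.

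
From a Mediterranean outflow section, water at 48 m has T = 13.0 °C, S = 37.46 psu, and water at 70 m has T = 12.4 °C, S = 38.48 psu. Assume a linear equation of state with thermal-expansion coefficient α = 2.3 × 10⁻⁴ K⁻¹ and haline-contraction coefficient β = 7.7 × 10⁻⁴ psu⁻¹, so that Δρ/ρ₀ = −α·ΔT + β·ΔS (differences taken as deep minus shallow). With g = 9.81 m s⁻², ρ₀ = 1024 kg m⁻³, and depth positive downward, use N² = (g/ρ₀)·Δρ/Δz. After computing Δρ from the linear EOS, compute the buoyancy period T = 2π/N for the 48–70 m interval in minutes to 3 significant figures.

5.16 min

ΔT = -0.6 K, ΔS = +1.02 psu (deep − shallow).
Δρ/ρ₀ = −αΔT + βΔS = 1.38 × 10⁻⁴ + 7.854 × 10⁻⁴ = 9.234 × 10⁻⁴, so Δρ ≈ 0.9456 kg m⁻³.
N² = (g/ρ₀)·Δρ/Δz = g·(Δρ/ρ₀)/Δz = 9.81 × 9.234 × 10⁻⁴ / 22 = 4.1175 × 10⁻⁴ s⁻².
N = √(4.1175 × 10⁻⁴) = 0.020292 rad s⁻¹ → T = 2π/N = 309.64 s = 5.1607 min ≈ 5.16 min.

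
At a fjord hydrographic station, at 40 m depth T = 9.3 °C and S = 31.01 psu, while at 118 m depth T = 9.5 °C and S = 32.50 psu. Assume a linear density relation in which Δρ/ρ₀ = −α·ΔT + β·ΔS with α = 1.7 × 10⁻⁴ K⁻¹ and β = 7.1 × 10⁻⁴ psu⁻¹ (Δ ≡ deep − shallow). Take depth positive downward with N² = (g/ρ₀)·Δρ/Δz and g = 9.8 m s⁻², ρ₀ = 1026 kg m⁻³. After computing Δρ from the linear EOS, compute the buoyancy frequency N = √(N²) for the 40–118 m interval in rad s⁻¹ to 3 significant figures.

ΔT = +0.2 K, ΔS = +1.49 psu (deep − shallow).
Δρ/ρ₀ = −αΔT + βΔS = -3.40 × 10⁻⁵ + 1.0579 × 10⁻³ = 1.0239 × 10⁻³, so Δρ ≈ 1.051 kg m⁻³.
N² = (g/ρ₀)·Δρ/Δz = g·(Δρ/ρ₀)/Δz = 9.8 × 1.0239 × 10⁻³ / 78 = 1.2864 × 10⁻⁴ s⁻².
N = √(1.2864 × 10⁻⁴) = 0.011342 rad s⁻¹ ≈ 0.0113 rad s⁻¹.

0.0113 rad s⁻¹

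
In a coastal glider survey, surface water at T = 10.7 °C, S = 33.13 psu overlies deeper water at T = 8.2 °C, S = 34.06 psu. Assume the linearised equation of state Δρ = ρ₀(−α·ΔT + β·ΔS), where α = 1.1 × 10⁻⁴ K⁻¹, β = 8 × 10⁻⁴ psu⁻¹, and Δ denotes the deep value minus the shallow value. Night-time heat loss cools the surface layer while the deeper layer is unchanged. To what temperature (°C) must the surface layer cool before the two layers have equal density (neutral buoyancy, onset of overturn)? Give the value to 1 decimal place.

Neutral buoyancy requires Δρ = 0, i.e. −α(T_deep − T_surf′) + β(S_deep − S_surf) = 0.
T_surf′ = T_deep − (β/α)·ΔS = 8.2 − (8 × 10⁻⁴/1.1 × 10⁻⁴)·(+0.93) = 1.436 °C.
Cooling required: 10.7 − (1.436) = 9.264 °C.

1.4 °C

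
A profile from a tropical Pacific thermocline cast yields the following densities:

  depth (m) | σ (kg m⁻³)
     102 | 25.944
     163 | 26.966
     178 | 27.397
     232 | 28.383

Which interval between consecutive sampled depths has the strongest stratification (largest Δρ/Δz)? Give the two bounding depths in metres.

Compute the density gradient over each adjacent pair:
  102–163 m: Δρ/Δz = 1.022/61 = 0.017 kg m⁻⁴
  163–178 m: Δρ/Δz = 0.431/15 = 0.029 kg m⁻⁴
  178–232 m: Δρ/Δz = 0.986/54 = 0.018 kg m⁻⁴
The largest gradient is in the 163–178 m interval — the pycnocline.

163–178 m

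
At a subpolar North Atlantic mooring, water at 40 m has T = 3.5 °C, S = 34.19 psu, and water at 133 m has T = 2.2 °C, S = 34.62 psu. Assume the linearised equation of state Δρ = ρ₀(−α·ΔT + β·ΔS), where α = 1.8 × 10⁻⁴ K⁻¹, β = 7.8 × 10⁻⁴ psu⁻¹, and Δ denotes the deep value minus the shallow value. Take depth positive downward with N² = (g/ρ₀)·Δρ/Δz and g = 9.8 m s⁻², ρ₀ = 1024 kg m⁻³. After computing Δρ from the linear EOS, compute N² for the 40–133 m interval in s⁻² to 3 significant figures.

6.00 × 10⁻⁵ s⁻²

ΔT = -1.3 K, ΔS = +0.43 psu (deep − shallow).
Δρ/ρ₀ = −αΔT + βΔS = 2.34 × 10⁻⁴ + 3.354 × 10⁻⁴ = 5.694 × 10⁻⁴, so Δρ ≈ 0.5831 kg m⁻³.
N² = (g/ρ₀)·Δρ/Δz = g·(Δρ/ρ₀)/Δz = 9.8 × 5.694 × 10⁻⁴ / 93 = 6.0001 × 10⁻⁵ s⁻² ≈ 6.00 × 10⁻⁵ s⁻².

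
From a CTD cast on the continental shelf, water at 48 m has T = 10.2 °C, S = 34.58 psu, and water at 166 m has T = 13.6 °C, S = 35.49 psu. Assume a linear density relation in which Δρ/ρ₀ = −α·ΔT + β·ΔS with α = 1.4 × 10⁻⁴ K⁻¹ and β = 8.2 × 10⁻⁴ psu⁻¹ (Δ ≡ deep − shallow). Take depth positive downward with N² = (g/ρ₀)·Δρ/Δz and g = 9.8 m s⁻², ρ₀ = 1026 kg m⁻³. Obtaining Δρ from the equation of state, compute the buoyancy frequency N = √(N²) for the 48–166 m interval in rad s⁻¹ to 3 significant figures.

4.74 × 10⁻³ rad s⁻¹

ΔT = +3.4 K, ΔS = +0.91 psu (deep − shallow).
Δρ/ρ₀ = −αΔT + βΔS = -4.76 × 10⁻⁴ + 7.462 × 10⁻⁴ = 2.702 × 10⁻⁴, so Δρ ≈ 0.2772 kg m⁻³.
N² = (g/ρ₀)·Δρ/Δz = g·(Δρ/ρ₀)/Δz = 9.8 × 2.702 × 10⁻⁴ / 118 = 2.2440 × 10⁻⁵ s⁻².
N = √(2.2440 × 10⁻⁵) = 4.7371 × 10⁻³ rad s⁻¹ ≈ 4.74 × 10⁻³ rad s⁻¹.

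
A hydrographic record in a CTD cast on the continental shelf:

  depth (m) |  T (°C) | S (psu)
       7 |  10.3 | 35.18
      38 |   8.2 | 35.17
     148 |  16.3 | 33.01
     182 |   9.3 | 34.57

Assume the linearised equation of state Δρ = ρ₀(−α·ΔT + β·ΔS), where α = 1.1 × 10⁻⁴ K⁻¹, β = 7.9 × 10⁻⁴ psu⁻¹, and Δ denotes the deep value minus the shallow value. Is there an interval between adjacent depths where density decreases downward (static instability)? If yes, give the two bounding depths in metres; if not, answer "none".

Evaluate Δρ/ρ₀ = −αΔT + βΔS across each adjacent pair:
  7–38 m: −αΔT+βΔS = −(1.1 × 10⁻⁴)(-2.1)+(7.9 × 10⁻⁴)(-0.01) = 2.2 × 10⁻⁴ → stable
  38–148 m: −αΔT+βΔS = −(1.1 × 10⁻⁴)(+8.1)+(7.9 × 10⁻⁴)(-2.16) = -2.6 × 10⁻³ → UNSTABLE
  148–182 m: −αΔT+βΔS = −(1.1 × 10⁻⁴)(-7.0)+(7.9 × 10⁻⁴)(+1.56) = 2.0 × 10⁻³ → stable
The 38–148 m interval has Δρ < 0: lighter water underlies denser water.

38–148 m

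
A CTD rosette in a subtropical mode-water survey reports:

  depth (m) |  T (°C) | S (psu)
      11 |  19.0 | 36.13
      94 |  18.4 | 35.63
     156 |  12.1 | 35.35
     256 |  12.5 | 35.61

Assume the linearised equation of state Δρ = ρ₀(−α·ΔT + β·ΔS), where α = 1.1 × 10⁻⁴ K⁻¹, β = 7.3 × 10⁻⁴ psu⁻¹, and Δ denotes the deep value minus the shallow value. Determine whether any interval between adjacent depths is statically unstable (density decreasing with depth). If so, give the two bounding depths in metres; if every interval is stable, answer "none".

11–94 m

Evaluate Δρ/ρ₀ = −αΔT + βΔS across each adjacent pair:
  11–94 m: −αΔT+βΔS = −(1.1 × 10⁻⁴)(-0.6)+(7.3 × 10⁻⁴)(-0.50) = -3.0 × 10⁻⁴ → UNSTABLE
  94–156 m: −αΔT+βΔS = −(1.1 × 10⁻⁴)(-6.3)+(7.3 × 10⁻⁴)(-0.28) = 4.9 × 10⁻⁴ → stable
  156–256 m: −αΔT+βΔS = −(1.1 × 10⁻⁴)(+0.4)+(7.3 × 10⁻⁴)(+0.26) = 1.5 × 10⁻⁴ → stable
The 11–94 m interval has Δρ < 0: lighter water underlies denser water.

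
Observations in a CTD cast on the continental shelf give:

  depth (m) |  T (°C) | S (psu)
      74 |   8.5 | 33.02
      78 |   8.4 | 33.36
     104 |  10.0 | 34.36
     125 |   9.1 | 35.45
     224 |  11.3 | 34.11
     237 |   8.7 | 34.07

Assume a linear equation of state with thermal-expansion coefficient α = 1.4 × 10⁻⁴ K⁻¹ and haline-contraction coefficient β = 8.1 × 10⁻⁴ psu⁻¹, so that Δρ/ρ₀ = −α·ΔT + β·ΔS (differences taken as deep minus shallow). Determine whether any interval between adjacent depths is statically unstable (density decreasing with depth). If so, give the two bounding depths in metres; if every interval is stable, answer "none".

Evaluate Δρ/ρ₀ = −αΔT + βΔS across each adjacent pair:
  74–78 m: −αΔT+βΔS = −(1.4 × 10⁻⁴)(-0.1)+(8.1 × 10⁻⁴)(+0.34) = 2.9 × 10⁻⁴ → stable
  78–104 m: −αΔT+βΔS = −(1.4 × 10⁻⁴)(+1.6)+(8.1 × 10⁻⁴)(+1.00) = 5.9 × 10⁻⁴ → stable
  104–125 m: −αΔT+βΔS = −(1.4 × 10⁻⁴)(-0.9)+(8.1 × 10⁻⁴)(+1.09) = 1.0 × 10⁻³ → stable
  125–224 m: −αΔT+βΔS = −(1.4 × 10⁻⁴)(+2.2)+(8.1 × 10⁻⁴)(-1.34) = -1.4 × 10⁻³ → UNSTABLE
  224–237 m: −αΔT+βΔS = −(1.4 × 10⁻⁴)(-2.6)+(8.1 × 10⁻⁴)(-0.04) = 3.3 × 10⁻⁴ → stable
The 125–224 m interval has Δρ < 0: lighter water underlies denser water.

125–224 m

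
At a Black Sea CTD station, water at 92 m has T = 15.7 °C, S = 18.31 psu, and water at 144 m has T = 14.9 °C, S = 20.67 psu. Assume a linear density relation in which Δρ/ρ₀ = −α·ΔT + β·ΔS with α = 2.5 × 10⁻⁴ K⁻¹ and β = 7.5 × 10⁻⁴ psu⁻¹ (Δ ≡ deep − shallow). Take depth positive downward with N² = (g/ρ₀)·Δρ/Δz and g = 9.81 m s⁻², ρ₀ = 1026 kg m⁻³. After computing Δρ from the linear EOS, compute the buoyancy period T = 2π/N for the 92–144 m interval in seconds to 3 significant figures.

326 s

ΔT = -0.8 K, ΔS = +2.36 psu (deep − shallow).
Δρ/ρ₀ = −αΔT + βΔS = 2.00 × 10⁻⁴ + 1.77 × 10⁻³ = 1.97 × 10⁻³, so Δρ ≈ 2.021 kg m⁻³.
N² = (g/ρ₀)·Δρ/Δz = g·(Δρ/ρ₀)/Δz = 9.81 × 1.97 × 10⁻³ / 52 = 3.7165 × 10⁻⁴ s⁻².
N = √(3.7165 × 10⁻⁴) = 0.019278 rad s⁻¹ → T = 2π/N = 325.93 s ≈ 326 s.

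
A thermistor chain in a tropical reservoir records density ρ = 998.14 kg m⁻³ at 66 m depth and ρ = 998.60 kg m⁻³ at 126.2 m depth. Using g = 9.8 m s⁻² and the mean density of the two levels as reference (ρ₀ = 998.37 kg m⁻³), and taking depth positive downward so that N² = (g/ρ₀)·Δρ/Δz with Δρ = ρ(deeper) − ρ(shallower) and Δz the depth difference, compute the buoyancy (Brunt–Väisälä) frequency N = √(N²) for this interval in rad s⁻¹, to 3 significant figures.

8.66 × 10⁻³ rad s⁻¹

Δρ = 998.60 − 998.14 = 0.46 kg m⁻³ over Δz = 126.2 − 66 = 60.2 m.
N² = (9.8/998.37) × (0.46/60.2) = 7.5006 × 10⁻⁵ s⁻².
N = √(7.5006 × 10⁻⁵) = 8.6606 × 10⁻³ rad s⁻¹ ≈ 8.66 × 10⁻³ rad s⁻¹.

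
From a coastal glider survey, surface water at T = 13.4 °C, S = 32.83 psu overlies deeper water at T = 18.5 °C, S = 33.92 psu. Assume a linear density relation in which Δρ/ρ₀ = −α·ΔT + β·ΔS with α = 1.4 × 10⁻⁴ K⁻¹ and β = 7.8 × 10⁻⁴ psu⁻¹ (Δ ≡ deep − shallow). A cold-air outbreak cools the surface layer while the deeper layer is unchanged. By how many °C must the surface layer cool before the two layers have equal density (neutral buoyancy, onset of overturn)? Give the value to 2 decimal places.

0.97 °C

Neutral buoyancy requires Δρ = 0, i.e. −α(T_deep − T_surf′) + β(S_deep − S_surf) = 0.
T_surf′ = T_deep − (β/α)·ΔS = 18.5 − (7.8 × 10⁻⁴/1.4 × 10⁻⁴)·(+1.09) = 12.4271 °C.
Cooling required: 13.4 − (12.4271) = 0.9729 °C.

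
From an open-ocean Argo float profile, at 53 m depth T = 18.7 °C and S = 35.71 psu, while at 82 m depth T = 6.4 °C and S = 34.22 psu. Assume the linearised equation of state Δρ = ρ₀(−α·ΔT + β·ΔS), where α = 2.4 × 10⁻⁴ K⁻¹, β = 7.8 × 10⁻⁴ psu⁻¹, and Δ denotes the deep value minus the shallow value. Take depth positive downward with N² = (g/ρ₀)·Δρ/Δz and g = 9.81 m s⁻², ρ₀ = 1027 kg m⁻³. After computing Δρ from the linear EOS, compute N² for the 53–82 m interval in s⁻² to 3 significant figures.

6.05 × 10⁻⁴ s⁻²

ΔT = -12.3 K, ΔS = -1.49 psu (deep − shallow).
Δρ/ρ₀ = −αΔT + βΔS = 2.952 × 10⁻³ − 1.1622 × 10⁻³ = 1.7898 × 10⁻³, so Δρ ≈ 1.838 kg m⁻³.
N² = (g/ρ₀)·Δρ/Δz = g·(Δρ/ρ₀)/Δz = 9.81 × 1.7898 × 10⁻³ / 29 = 6.0545 × 10⁻⁴ s⁻² ≈ 6.05 × 10⁻⁴ s⁻².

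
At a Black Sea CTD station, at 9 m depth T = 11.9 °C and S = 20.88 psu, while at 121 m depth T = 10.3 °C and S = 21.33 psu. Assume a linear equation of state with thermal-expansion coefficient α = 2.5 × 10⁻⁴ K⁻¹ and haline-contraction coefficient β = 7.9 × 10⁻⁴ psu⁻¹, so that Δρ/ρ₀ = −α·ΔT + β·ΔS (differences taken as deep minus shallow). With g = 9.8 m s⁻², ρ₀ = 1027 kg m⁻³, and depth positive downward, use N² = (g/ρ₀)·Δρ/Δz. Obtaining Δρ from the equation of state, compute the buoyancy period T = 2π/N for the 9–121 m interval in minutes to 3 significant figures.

ΔT = -1.6 K, ΔS = +0.45 psu (deep − shallow).
Δρ/ρ₀ = −αΔT + βΔS = 4.00 × 10⁻⁴ + 3.555 × 10⁻⁴ = 7.555 × 10⁻⁴, so Δρ ≈ 0.7759 kg m⁻³.
N² = (g/ρ₀)·Δρ/Δz = g·(Δρ/ρ₀)/Δz = 9.8 × 7.555 × 10⁻⁴ / 112 = 6.6106 × 10⁻⁵ s⁻².
N = √(6.6106 × 10⁻⁵) = 8.1306 × 10⁻³ rad s⁻¹ → T = 2π/N = 772.78 s = 12.880 min ≈ 12.9 min.

12.9 min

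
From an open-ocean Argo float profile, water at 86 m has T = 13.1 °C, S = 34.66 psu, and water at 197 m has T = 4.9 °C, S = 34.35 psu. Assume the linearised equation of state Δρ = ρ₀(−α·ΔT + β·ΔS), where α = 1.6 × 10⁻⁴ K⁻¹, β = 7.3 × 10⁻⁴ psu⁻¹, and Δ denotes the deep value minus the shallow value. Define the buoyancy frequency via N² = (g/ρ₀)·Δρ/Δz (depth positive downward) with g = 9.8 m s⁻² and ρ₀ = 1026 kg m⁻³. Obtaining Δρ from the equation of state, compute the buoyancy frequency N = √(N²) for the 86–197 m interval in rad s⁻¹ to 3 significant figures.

9.79 × 10⁻³ rad s⁻¹

ΔT = -8.2 K, ΔS = -0.31 psu (deep − shallow).
Δρ/ρ₀ = −αΔT + βΔS = 1.312 × 10⁻³ − 2.263 × 10⁻⁴ = 1.0857 × 10⁻³, so Δρ ≈ 1.114 kg m⁻³.
N² = (g/ρ₀)·Δρ/Δz = g·(Δρ/ρ₀)/Δz = 9.8 × 1.0857 × 10⁻³ / 111 = 9.5855 × 10⁻⁵ s⁻².
N = √(9.5855 × 10⁻⁵) = 9.7906 × 10⁻³ rad s⁻¹ ≈ 9.79 × 10⁻³ rad s⁻¹.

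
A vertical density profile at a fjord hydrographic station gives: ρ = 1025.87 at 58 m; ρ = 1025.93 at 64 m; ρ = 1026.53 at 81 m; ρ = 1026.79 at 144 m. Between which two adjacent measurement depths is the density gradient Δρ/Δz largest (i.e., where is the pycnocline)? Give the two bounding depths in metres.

Compute the density gradient over each adjacent pair:
  58–64 m: Δρ/Δz = 0.06/6 = 0.010 kg m⁻⁴
  64–81 m: Δρ/Δz = 0.60/17 = 0.035 kg m⁻⁴
  81–144 m: Δρ/Δz = 0.26/63 = 4.1 × 10⁻³ kg m⁻⁴
The largest gradient is in the 64–81 m interval — the pycnocline.

64–81 m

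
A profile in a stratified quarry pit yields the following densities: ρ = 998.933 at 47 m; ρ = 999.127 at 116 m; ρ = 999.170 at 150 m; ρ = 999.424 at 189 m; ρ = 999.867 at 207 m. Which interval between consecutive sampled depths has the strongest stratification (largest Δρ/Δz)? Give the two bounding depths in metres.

Compute the density gradient over each adjacent pair:
  47–116 m: Δρ/Δz = 0.194/69 = 2.8 × 10⁻³ kg m⁻⁴
  116–150 m: Δρ/Δz = 0.043/34 = 1.3 × 10⁻³ kg m⁻⁴
  150–189 m: Δρ/Δz = 0.254/39 = 6.5 × 10⁻³ kg m⁻⁴
  189–207 m: Δρ/Δz = 0.443/18 = 0.025 kg m⁻⁴
The largest gradient is in the 189–207 m interval — the pycnocline.

189–207 m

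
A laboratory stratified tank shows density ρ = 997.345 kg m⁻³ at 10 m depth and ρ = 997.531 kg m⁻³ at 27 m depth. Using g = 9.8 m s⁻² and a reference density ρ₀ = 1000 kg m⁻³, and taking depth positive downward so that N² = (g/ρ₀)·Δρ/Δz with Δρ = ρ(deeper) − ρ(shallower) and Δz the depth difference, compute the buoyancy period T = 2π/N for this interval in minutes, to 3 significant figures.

10.1 min

Δρ = 997.531 − 997.345 = 0.186 kg m⁻³ over Δz = 27 − 10 = 17 m.
N² = (9.8/1000) × (0.186/17) = 1.0722 × 10⁻⁴ s⁻².
N = √(1.0722 × 10⁻⁴) = 0.010355 rad s⁻¹, so T = 2π/N = 606.78 s = 10.113 min ≈ 10.1 min.
A positive N² confirms static stability across the interval.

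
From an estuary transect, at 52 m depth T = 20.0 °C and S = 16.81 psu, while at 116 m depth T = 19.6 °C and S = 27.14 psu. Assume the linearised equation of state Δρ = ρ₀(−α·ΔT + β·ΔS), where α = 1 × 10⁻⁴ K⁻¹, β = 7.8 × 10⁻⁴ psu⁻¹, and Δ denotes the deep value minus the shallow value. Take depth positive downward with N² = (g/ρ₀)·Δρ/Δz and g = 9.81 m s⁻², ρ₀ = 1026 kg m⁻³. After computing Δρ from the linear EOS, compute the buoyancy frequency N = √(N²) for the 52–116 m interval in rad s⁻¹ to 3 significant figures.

ΔT = -0.4 K, ΔS = +10.33 psu (deep − shallow).
Δρ/ρ₀ = −αΔT + βΔS = 4.00 × 10⁻⁵ + 8.0574 × 10⁻³ = 8.0974 × 10⁻³, so Δρ ≈ 8.308 kg m⁻³.
N² = (g/ρ₀)·Δρ/Δz = g·(Δρ/ρ₀)/Δz = 9.81 × 8.0974 × 10⁻³ / 64 = 1.2412 × 10⁻³ s⁻².
N = √(1.2412 × 10⁻³) = 0.035231 rad s⁻¹ ≈ 0.0352 rad s⁻¹.

0.0352 rad s⁻¹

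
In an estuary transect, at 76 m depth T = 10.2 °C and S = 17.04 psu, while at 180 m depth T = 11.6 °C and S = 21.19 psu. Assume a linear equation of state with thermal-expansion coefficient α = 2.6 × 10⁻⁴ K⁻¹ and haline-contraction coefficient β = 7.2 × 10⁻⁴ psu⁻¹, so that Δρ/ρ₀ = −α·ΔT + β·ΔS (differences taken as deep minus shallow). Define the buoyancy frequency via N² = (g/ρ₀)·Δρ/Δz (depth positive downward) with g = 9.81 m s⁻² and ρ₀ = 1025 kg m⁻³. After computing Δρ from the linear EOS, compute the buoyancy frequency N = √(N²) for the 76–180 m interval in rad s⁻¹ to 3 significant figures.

0.0157 rad s⁻¹

ΔT = +1.4 K, ΔS = +4.15 psu (deep − shallow).
Δρ/ρ₀ = −αΔT + βΔS = -3.64 × 10⁻⁴ + 2.988 × 10⁻³ = 2.624 × 10⁻³, so Δρ ≈ 2.690 kg m⁻³.
N² = (g/ρ₀)·Δρ/Δz = g·(Δρ/ρ₀)/Δz = 9.81 × 2.624 × 10⁻³ / 104 = 2.4751 × 10⁻⁴ s⁻².
N = √(2.4751 × 10⁻⁴) = 0.015732 rad s⁻¹ ≈ 0.0157 rad s⁻¹.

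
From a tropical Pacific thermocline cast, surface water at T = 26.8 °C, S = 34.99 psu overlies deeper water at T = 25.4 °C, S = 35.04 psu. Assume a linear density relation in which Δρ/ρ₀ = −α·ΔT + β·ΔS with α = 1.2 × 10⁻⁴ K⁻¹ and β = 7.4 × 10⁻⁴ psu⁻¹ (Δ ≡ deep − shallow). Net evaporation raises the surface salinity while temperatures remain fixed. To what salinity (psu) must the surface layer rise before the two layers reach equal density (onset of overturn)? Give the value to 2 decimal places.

35.27 psu

Neutral buoyancy requires −α(T_deep − T_surf) + β(S_deep − S_surf′) = 0.
S_surf′ = S_deep − (α/β)·ΔT = 35.04 − (1.2 × 10⁻⁴/7.4 × 10⁻⁴)·(-1.4) = 35.2670 psu.
Increase required: 35.2670 − 34.99 = 0.2770 psu.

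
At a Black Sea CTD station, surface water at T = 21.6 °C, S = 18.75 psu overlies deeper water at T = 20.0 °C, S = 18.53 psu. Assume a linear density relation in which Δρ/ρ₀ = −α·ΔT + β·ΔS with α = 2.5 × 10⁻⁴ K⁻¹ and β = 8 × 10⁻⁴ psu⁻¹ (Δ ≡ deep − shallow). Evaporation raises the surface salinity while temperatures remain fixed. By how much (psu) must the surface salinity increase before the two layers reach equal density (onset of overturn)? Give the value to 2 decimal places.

Neutral buoyancy requires −α(T_deep − T_surf) + β(S_deep − S_surf′) = 0.
S_surf′ = S_deep − (α/β)·ΔT = 18.53 − (2.5 × 10⁻⁴/8 × 10⁻⁴)·(-1.6) = 19.0300 psu.
Increase required: 19.0300 − 18.75 = 0.2800 psu.

0.28 psu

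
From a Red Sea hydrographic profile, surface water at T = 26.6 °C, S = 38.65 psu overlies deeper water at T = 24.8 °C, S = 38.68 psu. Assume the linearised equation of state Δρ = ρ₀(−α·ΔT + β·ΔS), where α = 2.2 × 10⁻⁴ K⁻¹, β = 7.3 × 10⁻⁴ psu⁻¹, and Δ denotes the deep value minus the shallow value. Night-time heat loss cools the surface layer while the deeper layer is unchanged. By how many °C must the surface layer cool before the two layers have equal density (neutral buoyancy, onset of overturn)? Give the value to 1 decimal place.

Neutral buoyancy requires Δρ = 0, i.e. −α(T_deep − T_surf′) + β(S_deep − S_surf) = 0.
T_surf′ = T_deep − (β/α)·ΔS = 24.8 − (7.3 × 10⁻⁴/2.2 × 10⁻⁴)·(+0.03) = 24.700 °C.
Cooling required: 26.6 − (24.700) = 1.900 °C.

1.9 °C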